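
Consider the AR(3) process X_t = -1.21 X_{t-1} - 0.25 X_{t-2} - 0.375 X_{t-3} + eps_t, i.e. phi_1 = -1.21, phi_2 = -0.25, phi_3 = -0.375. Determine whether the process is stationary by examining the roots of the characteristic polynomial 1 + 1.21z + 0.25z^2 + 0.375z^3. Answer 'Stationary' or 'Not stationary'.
\text{Not stationary}

The AR(p) characteristic polynomial is P(z) = 1 + 1.21z + 0.25z^2 + 0.375z^3.
Stationarity requires all roots to lie outside the unit circle, i.e. |z| > 1 for every root.
Degree 3: look for a simple real root z0 first, then factor out (1 - z/z0) and solve the remaining quadratic.
Testing z0 = -0.8: P(-0.8) = 1 + (1.21)(-0.8) + (0.25)(-0.8)^2 + (0.375)(-0.8)^3
  = 1 + (-0.968) + (0.16) + (-0.192) = 0.  So z_0 = -0.8 is a root, |z_0| = 0.8.
Divide out the factor (1 + 1.25 z) = (1 - z/z0) (since 1/z0 = -1.25):
  P(z) = (1 + 1.25 z)(1 + (-0.04) z + (0.3) z^2)
  [check: z-coef -0.04 - (-1.25) = 1.21; z^2-coef 0.3 - (-1.25)(-0.04) = 0.25; z^3-coef -(-1.25)(0.3) = 0.375.]
Remaining roots from the quadratic factor 1 + (-0.04) z + (0.3) z^2:
  Set 1 + (-0.04) z + (0.3) z^2 = 0, i.e. a z^2 + b z + c = 0 with a = 0.3, b = -0.04, c = 1.
  Discriminant D = b^2 - 4ac = (-0.04)^2 - 4*(0.3)*1 = 0.0016 - (1.2) = -1.1984.
  D < 0, so the roots are the complex-conjugate pair z = (-b +/- i sqrt(-D)) / (2a) = 0.0667 +/- 1.8245i.
  For a conjugate pair |z|^2 = z * conj(z) = (product of roots) = c/a = 1/(0.3) = 3.333333, so |z| = sqrt(3.333333) = 1.8257 for both roots.
Moduli of all roots: 0.8000, 1.8257, 1.8257.
All moduli strictly greater than 1? No.
Verdict: Not stationary.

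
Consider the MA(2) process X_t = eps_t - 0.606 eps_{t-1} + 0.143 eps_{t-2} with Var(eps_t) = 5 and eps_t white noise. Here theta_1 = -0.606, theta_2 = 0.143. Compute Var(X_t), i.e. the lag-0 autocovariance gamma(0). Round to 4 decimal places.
\gamma(0) = 6.9384

For an MA(q) process X_t = eps_t + sum_i theta_i eps_{t-i} with
Var(eps_t) = sigma^2, the variance is
  gamma(0) = sigma^2 * (1 + sum_i theta_i^2).
  sum_i theta_i^2 = (-0.606)^2 + (0.143)^2 = 0.367236 + 0.020449 = 0.387685.
  gamma(0) = 5 * (1 + 0.387685) = 5 * 1.387685 = 6.938425, which rounds to 6.9384.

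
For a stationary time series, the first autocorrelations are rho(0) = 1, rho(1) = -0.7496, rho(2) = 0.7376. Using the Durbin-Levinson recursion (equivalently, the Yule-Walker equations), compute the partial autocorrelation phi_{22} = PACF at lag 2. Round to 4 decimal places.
\phi_{22} = 0.4010

The PACF at lag k is phi_{kk}, the last component of the solution
to the Yule-Walker system G_k phi = r_k where
  (G_k)_{ij} = rho(|i - j|), (r_k)_i = rho(i), i,j = 1..k.
Equivalently, Durbin-Levinson gives phi_{kk} iteratively:
  phi_{11} = rho(1)
  phi_{kk} = [rho(k) - sum_{j=1..k-1} phi_{k-1,j} rho(k-j)]
            / [1 - sum_{j=1..k-1} phi_{k-1,j} rho(j)],
  phi_{k,j} = phi_{k-1,j} - phi_{kk} phi_{k-1,k-j},  j = 1..k-1.
Step k = 1:
  phi_11 = rho(1) = -0.7496.
Step k = 2:
  phi_22 = [rho(2) - phi_11 rho(1)] / [1 - phi_11 rho(1)] = [0.7376 - (-0.7496)(-0.7496)] / [1 - (-0.7496)(-0.7496)]
         = 0.17569984 / 0.43809984 = 0.401.
Therefore phi_{22} = 0.4010.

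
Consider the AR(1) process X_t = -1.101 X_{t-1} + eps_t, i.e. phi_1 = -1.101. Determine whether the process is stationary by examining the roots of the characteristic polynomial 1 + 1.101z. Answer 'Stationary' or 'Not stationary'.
\text{Not stationary}

The AR(p) characteristic polynomial is P(z) = 1 + 1.101z.
Stationarity requires all roots to lie outside the unit circle, i.e. |z| > 1 for every root.
This is linear in z: 1 + (1.101) z = 0  =>  z = -1/(1.101) = -0.908265,  |z| = 0.908265.
Moduli of all roots: 0.9083.
All moduli strictly greater than 1? No.
Verdict: Not stationary.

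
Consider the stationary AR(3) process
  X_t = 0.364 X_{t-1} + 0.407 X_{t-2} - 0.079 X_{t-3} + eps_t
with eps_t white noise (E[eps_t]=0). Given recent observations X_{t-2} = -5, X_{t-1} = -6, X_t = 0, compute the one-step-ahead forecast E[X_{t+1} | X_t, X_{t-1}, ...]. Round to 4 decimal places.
E[X_{t+1} \mid \mathcal F_t] = -2.0470

For an AR(p) model X_t = c + sum_i phi_i X_{t-i} + eps_t, the
one-step-ahead conditional mean is
  E[X_{t+1} | X_t, ...] = c + sum_i phi_i X_{t+1-i}.
Substitute known values:
  E[X_{t+1} | ...] = (0.364) * (0) + (0.407) * (-6) + (-0.079) * (-5)
                   = -2.0470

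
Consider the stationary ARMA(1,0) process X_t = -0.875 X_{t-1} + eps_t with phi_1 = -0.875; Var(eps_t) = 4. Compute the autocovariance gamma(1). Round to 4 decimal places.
\gamma(1) = -14.9333

Multiply the model equation by X_{t-k} and take expectations. With theta_0 = psi_0 = 1 and psi_j the MA(infinity) weights, this gives
  gamma(k) - sum_i phi_i gamma(k-i) = c_k,
  c_k = sigma^2 * sum_{j=k..q} theta_j psi_{j-k}   (c_k = 0 for k > q),
using gamma(-m) = gamma(m).
Pure AR (q = 0): c_0 = sigma^2 = 4, c_k = 0 for k >= 1.
Equations for k = 0 and k = 1 (AR order 1):
  gamma(0) = phi_1 gamma(1) + c_0
  gamma(1) = phi_1 gamma(0) + c_1
Substituting the second into the first: gamma(0) (1 - phi_1^2) = c_0 + phi_1 c_1, so
  gamma(0) = c_0 / (1 - phi_1^2) = 4 / (1 - (-0.875)^2) = 4 / 0.234375 = 17.066667.
  gamma(1) = phi_1 gamma(0) = (-0.875)(17.066667) = -14.933333.
Therefore gamma(1) = -14.9333 (to 4 decimal places).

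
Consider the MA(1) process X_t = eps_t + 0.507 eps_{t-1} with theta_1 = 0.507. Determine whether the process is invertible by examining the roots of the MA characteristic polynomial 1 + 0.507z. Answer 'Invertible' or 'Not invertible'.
\text{Invertible}

The MA(q) characteristic polynomial is P(z) = 1 + 0.507z.
Invertibility requires all roots to lie outside the unit circle, i.e. |z| > 1 for every root.
This is linear in z: 1 + (0.507) z = 0  =>  z = -1/(0.507) = -1.972387,  |z| = 1.972387.
Moduli of all roots: 1.9724.
All moduli strictly greater than 1? Yes.
Verdict: Invertible.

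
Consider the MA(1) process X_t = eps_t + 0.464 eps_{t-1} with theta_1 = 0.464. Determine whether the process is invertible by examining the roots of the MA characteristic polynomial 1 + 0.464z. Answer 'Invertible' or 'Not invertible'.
\text{Invertible}

The MA(q) characteristic polynomial is P(z) = 1 + 0.464z.
Invertibility requires all roots to lie outside the unit circle, i.e. |z| > 1 for every root.
This is linear in z: 1 + (0.464) z = 0  =>  z = -1/(0.464) = -2.155172,  |z| = 2.155172.
Moduli of all roots: 2.1552.
All moduli strictly greater than 1? Yes.
Verdict: Invertible.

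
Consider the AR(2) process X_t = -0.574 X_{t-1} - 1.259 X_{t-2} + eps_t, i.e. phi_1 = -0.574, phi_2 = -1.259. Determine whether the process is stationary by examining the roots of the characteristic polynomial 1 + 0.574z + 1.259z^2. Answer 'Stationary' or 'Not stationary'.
\text{Not stationary}

The AR(p) characteristic polynomial is P(z) = 1 + 0.574z + 1.259z^2.
Stationarity requires all roots to lie outside the unit circle, i.e. |z| > 1 for every root.
Set 1 + (0.574) z + (1.259) z^2 = 0, i.e. a z^2 + b z + c = 0 with a = 1.259, b = 0.574, c = 1.
Discriminant D = b^2 - 4ac = (0.574)^2 - 4*(1.259)*1 = 0.329476 - (5.036) = -4.706524.
D < 0, so the roots are the complex-conjugate pair z = (-b +/- i sqrt(-D)) / (2a) = -0.228 +/- 0.8616i.
For a conjugate pair |z|^2 = z * conj(z) = (product of roots) = c/a = 1/(1.259) = 0.794281, so |z| = sqrt(0.794281) = 0.8912 for both roots.
Moduli of all roots: 0.8912, 0.8912.
All moduli strictly greater than 1? No.
Verdict: Not stationary.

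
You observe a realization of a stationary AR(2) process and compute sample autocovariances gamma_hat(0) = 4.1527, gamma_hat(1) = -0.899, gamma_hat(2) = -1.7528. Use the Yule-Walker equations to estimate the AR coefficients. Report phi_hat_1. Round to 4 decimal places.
\hat\phi_{1} = -0.3230

The Yule-Walker equations for an AR(p) process read, in matrix form,
  Gamma_p phi = r_p,   with   (Gamma_p)_{ij} = gamma(|i - j|),
                       (r_p)_i = gamma(i),   i,j = 1..p.
Substitute the sample gammas (Toeplitz matrix and right-hand side of size 2):
  Gamma_p = [[4.1527, -0.899], [-0.899, 4.1527]]
  r_p     = [-0.899, -1.7528]
Written out:
  4.1527 phi_1 - 0.899 phi_2 = -0.899
  -0.899 phi_1 + 4.1527 phi_2 = -1.7528
Solve by Cramer's rule:
  det = gamma(0)^2 - gamma(1)^2 = (4.1527)^2 - (-0.899)^2 = 17.24491729 - 0.808201 = 16.43671629
  phi_hat_1 = [gamma(1) gamma(0) - gamma(1) gamma(2)] / det = [(-0.899)(4.1527) - (-0.899)(-1.7528)] / 16.43671629 = -5.3090445 / 16.43671629 = -0.323
  phi_hat_2 = [gamma(0) gamma(2) - gamma(1)^2] / det = [(4.1527)(-1.7528) - (-0.899)^2] / 16.43671629 = -8.08705356 / 16.43671629 = -0.492
So phi_hat = [-0.3230, -0.4920].
Therefore phi_hat_1 = -0.3230.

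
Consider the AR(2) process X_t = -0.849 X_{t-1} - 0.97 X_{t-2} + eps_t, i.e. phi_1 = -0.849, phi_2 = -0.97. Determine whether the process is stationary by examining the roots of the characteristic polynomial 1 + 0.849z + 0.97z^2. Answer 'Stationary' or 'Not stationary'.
\text{Stationary}

The AR(p) characteristic polynomial is P(z) = 1 + 0.849z + 0.97z^2.
Stationarity requires all roots to lie outside the unit circle, i.e. |z| > 1 for every root.
Set 1 + (0.849) z + (0.97) z^2 = 0, i.e. a z^2 + b z + c = 0 with a = 0.97, b = 0.849, c = 1.
Discriminant D = b^2 - 4ac = (0.849)^2 - 4*(0.97)*1 = 0.720801 - (3.88) = -3.159199.
D < 0, so the roots are the complex-conjugate pair z = (-b +/- i sqrt(-D)) / (2a) = -0.4376 +/- 0.9162i.
For a conjugate pair |z|^2 = z * conj(z) = (product of roots) = c/a = 1/(0.97) = 1.030928, so |z| = sqrt(1.030928) = 1.0153 for both roots.
Moduli of all roots: 1.0153, 1.0153.
All moduli strictly greater than 1? Yes.
Verdict: Stationary.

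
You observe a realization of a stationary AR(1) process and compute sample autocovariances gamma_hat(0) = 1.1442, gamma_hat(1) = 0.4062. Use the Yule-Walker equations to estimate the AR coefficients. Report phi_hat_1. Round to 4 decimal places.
\hat\phi_{1} = 0.3550

The Yule-Walker equations for an AR(p) process read, in matrix form,
  Gamma_p phi = r_p,   with   (Gamma_p)_{ij} = gamma(|i - j|),
                       (r_p)_i = gamma(i),   i,j = 1..p.
Substitute the sample gammas (Toeplitz matrix and right-hand side of size 1):
  Gamma_p = [[1.1442]]
  r_p     = [0.4062]
With p = 1 this is the single equation gamma(0) phi_1 = gamma(1):
  phi_hat_1 = gamma(1) / gamma(0) = 0.4062 / 1.1442 = 0.3550.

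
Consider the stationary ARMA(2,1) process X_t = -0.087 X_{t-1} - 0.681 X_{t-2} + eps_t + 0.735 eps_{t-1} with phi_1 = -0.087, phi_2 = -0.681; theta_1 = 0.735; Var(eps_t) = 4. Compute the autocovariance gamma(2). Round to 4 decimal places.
\gamma(2) = -7.5604

Multiply the model equation by X_{t-k} and take expectations. With theta_0 = psi_0 = 1 and psi_j the MA(infinity) weights, this gives
  gamma(k) - sum_i phi_i gamma(k-i) = c_k,
  c_k = sigma^2 * sum_{j=k..q} theta_j psi_{j-k}   (c_k = 0 for k > q),
using gamma(-m) = gamma(m).
psi-weights needed (psi_j = theta_j + sum_i phi_i psi_{j-i}):
  psi_1 = theta_1 + phi_1 = 0.735 + (-0.087) = 0.648
Right-hand sides:
  c_0 = sigma^2 (1 + theta_1 psi_1) = 4 * (1 + (0.735)(0.648)) = 4 * 1.47628 = 5.90512
  c_1 = sigma^2 theta_1 = 4 * (0.735) = 2.94
  c_2 = 0
Equations for k = 0, 1, 2 (AR order 2, c_2 = 0):
  (E0) gamma(0) = phi_1 gamma(1) + phi_2 gamma(2) + c_0
  (E1) gamma(1) = phi_1 gamma(0) + phi_2 gamma(1) + c_1
  (E2) gamma(2) = phi_1 gamma(1) + phi_2 gamma(0)
From (E1): gamma(1) = A gamma(0) + B with
  A = phi_1 / (1 - phi_2) = -0.087 / 1.681 = -0.051755,   B = c_1 / (1 - phi_2) = 2.94 / 1.681 = 1.748959.
Insert (E2) into (E0): gamma(0) (1 - phi_2^2) = phi_1 (1 + phi_2) gamma(1) + c_0.
  phi_1 (1 + phi_2) = (-0.087)(0.319) = -0.027753,   1 - phi_2^2 = 0.536239.
Replace gamma(1) by A gamma(0) + B and collect gamma(0):
  gamma(0) [0.536239 - (-0.027753)(-0.051755)] = (-0.027753)(1.748959) + 5.90512
  gamma(0) * 0.534803 = 5.856581
  gamma(0) = 5.856581 / 0.534803 = 10.95092.
  gamma(1) = A gamma(0) + B = (-0.051755)(10.95092) + (1.748959) = 1.182195.
  gamma(2) = phi_1 gamma(1) + phi_2 gamma(0) = (-0.087)(1.182195) + (-0.681)(10.95092) = -7.560428.
Therefore gamma(2) = -7.5604 (to 4 decimal places).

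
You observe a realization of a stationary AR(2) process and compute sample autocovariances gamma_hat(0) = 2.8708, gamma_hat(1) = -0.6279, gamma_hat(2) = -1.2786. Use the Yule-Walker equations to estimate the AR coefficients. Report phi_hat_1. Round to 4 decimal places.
\hat\phi_{1} = -0.3320

The Yule-Walker equations for an AR(p) process read, in matrix form,
  Gamma_p phi = r_p,   with   (Gamma_p)_{ij} = gamma(|i - j|),
                       (r_p)_i = gamma(i),   i,j = 1..p.
Substitute the sample gammas (Toeplitz matrix and right-hand side of size 2):
  Gamma_p = [[2.8708, -0.6279], [-0.6279, 2.8708]]
  r_p     = [-0.6279, -1.2786]
Written out:
  2.8708 phi_1 - 0.6279 phi_2 = -0.6279
  -0.6279 phi_1 + 2.8708 phi_2 = -1.2786
Solve by Cramer's rule:
  det = gamma(0)^2 - gamma(1)^2 = (2.8708)^2 - (-0.6279)^2 = 8.24149264 - 0.39425841 = 7.84723423
  phi_hat_1 = [gamma(1) gamma(0) - gamma(1) gamma(2)] / det = [(-0.6279)(2.8708) - (-0.6279)(-1.2786)] / 7.84723423 = -2.60540826 / 7.84723423 = -0.332
  phi_hat_2 = [gamma(0) gamma(2) - gamma(1)^2] / det = [(2.8708)(-1.2786) - (-0.6279)^2] / 7.84723423 = -4.06486329 / 7.84723423 = -0.518
So phi_hat = [-0.3320, -0.5180].
Therefore phi_hat_1 = -0.3320.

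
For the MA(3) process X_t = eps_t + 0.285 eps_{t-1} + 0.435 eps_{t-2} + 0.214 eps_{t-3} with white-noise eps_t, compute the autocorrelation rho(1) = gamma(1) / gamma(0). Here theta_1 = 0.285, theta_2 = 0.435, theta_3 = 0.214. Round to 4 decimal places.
\rho(1) = 0.3814

For an MA(q) process with theta_0 = 1, the autocovariance is
  gamma(k) = sigma^2 * sum_{i=0..q-k} theta_i * theta_{i+k},
and rho(k) = gamma(k) / gamma(0). Sigma^2 cancels.
  numerator   = (1)*(0.285) + (0.285)*(0.435) + (0.435)*(0.214) = 0.502065.
  denominator = (1)^2 + (0.285)^2 + (0.435)^2 + (0.214)^2 = 1.316246.
  rho(1) = 0.502065 / 1.316246 = 0.3814.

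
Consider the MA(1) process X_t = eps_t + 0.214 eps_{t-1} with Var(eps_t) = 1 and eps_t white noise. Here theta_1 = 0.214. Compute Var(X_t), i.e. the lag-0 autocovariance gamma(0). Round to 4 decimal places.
\gamma(0) = 1.0458

For an MA(q) process X_t = eps_t + sum_i theta_i eps_{t-i} with
Var(eps_t) = sigma^2, the variance is
  gamma(0) = sigma^2 * (1 + sum_i theta_i^2).
  sum_i theta_i^2 = (0.214)^2 = 0.045796.
  gamma(0) = 1 * (1 + 0.045796) = 1 * 1.045796 = 1.045796, which rounds to 1.0458.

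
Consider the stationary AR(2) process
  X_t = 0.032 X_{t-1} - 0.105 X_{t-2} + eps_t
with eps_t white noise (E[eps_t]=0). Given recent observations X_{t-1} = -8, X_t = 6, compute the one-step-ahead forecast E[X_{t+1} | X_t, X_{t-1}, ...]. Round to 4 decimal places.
E[X_{t+1} \mid \mathcal F_t] = 1.0320

For an AR(p) model X_t = c + sum_i phi_i X_{t-i} + eps_t, the
one-step-ahead conditional mean is
  E[X_{t+1} | X_t, ...] = c + sum_i phi_i X_{t+1-i}.
Substitute known values:
  E[X_{t+1} | ...] = (0.032) * (6) + (-0.105) * (-8)
                   = 1.0320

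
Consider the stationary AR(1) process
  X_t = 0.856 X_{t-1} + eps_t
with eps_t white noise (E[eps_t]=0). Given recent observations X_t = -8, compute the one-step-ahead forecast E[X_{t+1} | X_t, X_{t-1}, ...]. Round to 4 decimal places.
E[X_{t+1} \mid \mathcal F_t] = -6.8480

For an AR(p) model X_t = c + sum_i phi_i X_{t-i} + eps_t, the
one-step-ahead conditional mean is
  E[X_{t+1} | X_t, ...] = c + sum_i phi_i X_{t+1-i}.
Substitute known values:
  E[X_{t+1} | ...] = (0.856) * (-8)
                   = -6.8480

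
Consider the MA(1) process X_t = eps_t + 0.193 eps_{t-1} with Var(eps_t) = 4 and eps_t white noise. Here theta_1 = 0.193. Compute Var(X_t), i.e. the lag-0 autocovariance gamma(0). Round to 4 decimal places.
\gamma(0) = 4.1490

For an MA(q) process X_t = eps_t + sum_i theta_i eps_{t-i} with
Var(eps_t) = sigma^2, the variance is
  gamma(0) = sigma^2 * (1 + sum_i theta_i^2).
  sum_i theta_i^2 = (0.193)^2 = 0.037249.
  gamma(0) = 4 * (1 + 0.037249) = 4 * 1.037249 = 4.148996, which rounds to 4.1490.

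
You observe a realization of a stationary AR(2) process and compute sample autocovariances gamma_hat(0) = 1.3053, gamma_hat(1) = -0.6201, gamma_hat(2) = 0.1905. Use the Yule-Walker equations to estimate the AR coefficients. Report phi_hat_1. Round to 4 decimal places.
\hat\phi_{1} = -0.5240

The Yule-Walker equations for an AR(p) process read, in matrix form,
  Gamma_p phi = r_p,   with   (Gamma_p)_{ij} = gamma(|i - j|),
                       (r_p)_i = gamma(i),   i,j = 1..p.
Substitute the sample gammas (Toeplitz matrix and right-hand side of size 2):
  Gamma_p = [[1.3053, -0.6201], [-0.6201, 1.3053]]
  r_p     = [-0.6201, 0.1905]
Written out:
  1.3053 phi_1 - 0.6201 phi_2 = -0.6201
  -0.6201 phi_1 + 1.3053 phi_2 = 0.1905
Solve by Cramer's rule:
  det = gamma(0)^2 - gamma(1)^2 = (1.3053)^2 - (-0.6201)^2 = 1.70380809 - 0.38452401 = 1.31928408
  phi_hat_1 = [gamma(1) gamma(0) - gamma(1) gamma(2)] / det = [(-0.6201)(1.3053) - (-0.6201)(0.1905)] / 1.31928408 = -0.69128748 / 1.31928408 = -0.524
  phi_hat_2 = [gamma(0) gamma(2) - gamma(1)^2] / det = [(1.3053)(0.1905) - (-0.6201)^2] / 1.31928408 = -0.13586436 / 1.31928408 = -0.103
So phi_hat = [-0.5240, -0.1030].
Therefore phi_hat_1 = -0.5240.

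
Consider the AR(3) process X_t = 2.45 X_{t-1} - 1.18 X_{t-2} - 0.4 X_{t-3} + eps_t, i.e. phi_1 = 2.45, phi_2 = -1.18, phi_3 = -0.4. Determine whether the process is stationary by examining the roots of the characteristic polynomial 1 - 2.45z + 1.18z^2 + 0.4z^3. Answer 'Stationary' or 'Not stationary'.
\text{Not stationary}

The AR(p) characteristic polynomial is P(z) = 1 - 2.45z + 1.18z^2 + 0.4z^3.
Stationarity requires all roots to lie outside the unit circle, i.e. |z| > 1 for every root.
Degree 3: look for a simple real root z0 first, then factor out (1 - z/z0) and solve the remaining quadratic.
Testing z0 = 0.8: P(0.8) = 1 + (-2.45)(0.8) + (1.18)(0.8)^2 + (0.4)(0.8)^3
  = 1 + (-1.96) + (0.7552) + (0.2048) = 0.  So z_0 = 0.8 is a root, |z_0| = 0.8.
Divide out the factor (1 - 1.25 z) = (1 - z/z0) (since 1/z0 = 1.25):
  P(z) = (1 - 1.25 z)(1 + (-1.2) z + (-0.32) z^2)
  [check: z-coef -1.2 - (1.25) = -2.45; z^2-coef -0.32 - (1.25)(-1.2) = 1.18; z^3-coef -(1.25)(-0.32) = 0.4.]
Remaining roots from the quadratic factor 1 + (-1.2) z + (-0.32) z^2:
  Set 1 + (-1.2) z + (-0.32) z^2 = 0, i.e. a z^2 + b z + c = 0 with a = -0.32, b = -1.2, c = 1.
  Discriminant D = b^2 - 4ac = (-1.2)^2 - 4*(-0.32)*1 = 1.44 - (-1.28) = 2.72.
  D >= 0, so the roots are real: z = (-b +/- sqrt(D)) / (2a) = (1.2 +/- 1.649242) / (-0.64).
    z_1 = (1.2 + 1.649242) / (-0.64) = -4.4519,   |z_1| = 4.4519.
    z_2 = (1.2 - 1.649242) / (-0.64) = 0.7019,   |z_2| = 0.7019.
Moduli of all roots: 0.8000, 4.4519, 0.7019.
All moduli strictly greater than 1? No.
Verdict: Not stationary.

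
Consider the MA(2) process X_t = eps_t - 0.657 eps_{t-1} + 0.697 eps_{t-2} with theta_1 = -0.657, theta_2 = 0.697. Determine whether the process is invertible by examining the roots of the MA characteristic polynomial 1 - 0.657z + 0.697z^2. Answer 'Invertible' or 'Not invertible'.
\text{Invertible}

The MA(q) characteristic polynomial is P(z) = 1 - 0.657z + 0.697z^2.
Invertibility requires all roots to lie outside the unit circle, i.e. |z| > 1 for every root.
Set 1 + (-0.657) z + (0.697) z^2 = 0, i.e. a z^2 + b z + c = 0 with a = 0.697, b = -0.657, c = 1.
Discriminant D = b^2 - 4ac = (-0.657)^2 - 4*(0.697)*1 = 0.431649 - (2.788) = -2.356351.
D < 0, so the roots are the complex-conjugate pair z = (-b +/- i sqrt(-D)) / (2a) = 0.4713 +/- 1.1012i.
For a conjugate pair |z|^2 = z * conj(z) = (product of roots) = c/a = 1/(0.697) = 1.43472, so |z| = sqrt(1.43472) = 1.1978 for both roots.
Moduli of all roots: 1.1978, 1.1978.
All moduli strictly greater than 1? Yes.
Verdict: Invertible.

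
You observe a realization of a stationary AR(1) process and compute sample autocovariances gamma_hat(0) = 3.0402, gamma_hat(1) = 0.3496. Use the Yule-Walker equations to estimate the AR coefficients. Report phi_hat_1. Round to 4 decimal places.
\hat\phi_{1} = 0.1150

The Yule-Walker equations for an AR(p) process read, in matrix form,
  Gamma_p phi = r_p,   with   (Gamma_p)_{ij} = gamma(|i - j|),
                       (r_p)_i = gamma(i),   i,j = 1..p.
Substitute the sample gammas (Toeplitz matrix and right-hand side of size 1):
  Gamma_p = [[3.0402]]
  r_p     = [0.3496]
With p = 1 this is the single equation gamma(0) phi_1 = gamma(1):
  phi_hat_1 = gamma(1) / gamma(0) = 0.3496 / 3.0402 = 0.1150.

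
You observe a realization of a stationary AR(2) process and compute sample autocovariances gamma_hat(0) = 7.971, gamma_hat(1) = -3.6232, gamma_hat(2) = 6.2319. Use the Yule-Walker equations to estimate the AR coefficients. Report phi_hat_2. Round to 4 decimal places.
\hat\phi_{2} = 0.7250

The Yule-Walker equations for an AR(p) process read, in matrix form,
  Gamma_p phi = r_p,   with   (Gamma_p)_{ij} = gamma(|i - j|),
                       (r_p)_i = gamma(i),   i,j = 1..p.
Substitute the sample gammas (Toeplitz matrix and right-hand side of size 2):
  Gamma_p = [[7.971, -3.6232], [-3.6232, 7.971]]
  r_p     = [-3.6232, 6.2319]
Written out:
  7.971 phi_1 - 3.6232 phi_2 = -3.6232
  -3.6232 phi_1 + 7.971 phi_2 = 6.2319
Solve by Cramer's rule:
  det = gamma(0)^2 - gamma(1)^2 = (7.971)^2 - (-3.6232)^2 = 63.536841 - 13.12757824 = 50.40926276
  phi_hat_1 = [gamma(1) gamma(0) - gamma(1) gamma(2)] / det = [(-3.6232)(7.971) - (-3.6232)(6.2319)] / 50.40926276 = -6.30110712 / 50.40926276 = -0.125
  phi_hat_2 = [gamma(0) gamma(2) - gamma(1)^2] / det = [(7.971)(6.2319) - (-3.6232)^2] / 50.40926276 = 36.54689666 / 50.40926276 = 0.725
So phi_hat = [-0.1250, 0.7250].
Therefore phi_hat_2 = 0.7250.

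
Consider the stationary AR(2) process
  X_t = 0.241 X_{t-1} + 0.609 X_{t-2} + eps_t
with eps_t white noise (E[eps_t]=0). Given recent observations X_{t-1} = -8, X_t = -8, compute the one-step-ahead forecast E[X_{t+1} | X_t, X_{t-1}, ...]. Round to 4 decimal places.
E[X_{t+1} \mid \mathcal F_t] = -6.8000

For an AR(p) model X_t = c + sum_i phi_i X_{t-i} + eps_t, the
one-step-ahead conditional mean is
  E[X_{t+1} | X_t, ...] = c + sum_i phi_i X_{t+1-i}.
Substitute known values:
  E[X_{t+1} | ...] = (0.241) * (-8) + (0.609) * (-8)
                   = -6.8000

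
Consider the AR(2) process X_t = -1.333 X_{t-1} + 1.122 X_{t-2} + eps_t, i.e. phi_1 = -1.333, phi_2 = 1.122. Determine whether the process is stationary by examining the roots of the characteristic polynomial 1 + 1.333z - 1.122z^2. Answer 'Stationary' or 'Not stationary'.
\text{Not stationary}

The AR(p) characteristic polynomial is P(z) = 1 + 1.333z - 1.122z^2.
Stationarity requires all roots to lie outside the unit circle, i.e. |z| > 1 for every root.
Set 1 + (1.333) z + (-1.122) z^2 = 0, i.e. a z^2 + b z + c = 0 with a = -1.122, b = 1.333, c = 1.
Discriminant D = b^2 - 4ac = (1.333)^2 - 4*(-1.122)*1 = 1.776889 - (-4.488) = 6.264889.
D >= 0, so the roots are real: z = (-b +/- sqrt(D)) / (2a) = (-1.333 +/- 2.502976) / (-2.244).
  z_1 = (-1.333 + 2.502976) / (-2.244) = -0.5214,   |z_1| = 0.5214.
  z_2 = (-1.333 - 2.502976) / (-2.244) = 1.7094,   |z_2| = 1.7094.
Moduli of all roots: 0.5214, 1.7094.
All moduli strictly greater than 1? No.
Verdict: Not stationary.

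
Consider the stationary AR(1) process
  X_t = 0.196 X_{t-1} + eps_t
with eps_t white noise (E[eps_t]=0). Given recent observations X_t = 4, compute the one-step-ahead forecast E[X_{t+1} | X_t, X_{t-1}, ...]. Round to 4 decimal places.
E[X_{t+1} \mid \mathcal F_t] = 0.7840

For an AR(p) model X_t = c + sum_i phi_i X_{t-i} + eps_t, the
one-step-ahead conditional mean is
  E[X_{t+1} | X_t, ...] = c + sum_i phi_i X_{t+1-i}.
Substitute known values:
  E[X_{t+1} | ...] = (0.196) * (4)
                   = 0.7840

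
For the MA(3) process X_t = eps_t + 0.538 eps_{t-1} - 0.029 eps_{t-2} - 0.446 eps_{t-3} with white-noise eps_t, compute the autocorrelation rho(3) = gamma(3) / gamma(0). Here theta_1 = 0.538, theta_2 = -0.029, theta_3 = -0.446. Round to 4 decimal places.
\rho(3) = -0.2995

For an MA(q) process with theta_0 = 1, the autocovariance is
  gamma(k) = sigma^2 * sum_{i=0..q-k} theta_i * theta_{i+k},
and rho(k) = gamma(k) / gamma(0). Sigma^2 cancels.
  numerator   = (1)*(-0.446) = -0.446.
  denominator = (1)^2 + (0.538)^2 + (-0.029)^2 + (-0.446)^2 = 1.489201.
  rho(3) = -0.446 / 1.489201 = -0.2995.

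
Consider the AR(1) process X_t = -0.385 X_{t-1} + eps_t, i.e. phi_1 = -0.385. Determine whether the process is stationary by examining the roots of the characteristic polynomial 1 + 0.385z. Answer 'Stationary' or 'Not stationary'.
\text{Stationary}

The AR(p) characteristic polynomial is P(z) = 1 + 0.385z.
Stationarity requires all roots to lie outside the unit circle, i.e. |z| > 1 for every root.
This is linear in z: 1 + (0.385) z = 0  =>  z = -1/(0.385) = -2.597403,  |z| = 2.597403.
Moduli of all roots: 2.5974.
All moduli strictly greater than 1? Yes.
Verdict: Stationary.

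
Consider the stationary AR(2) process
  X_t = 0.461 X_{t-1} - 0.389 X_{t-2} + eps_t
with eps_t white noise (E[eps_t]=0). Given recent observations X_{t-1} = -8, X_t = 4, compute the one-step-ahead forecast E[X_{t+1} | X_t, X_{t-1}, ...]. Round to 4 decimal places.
E[X_{t+1} \mid \mathcal F_t] = 4.9560

For an AR(p) model X_t = c + sum_i phi_i X_{t-i} + eps_t, the
one-step-ahead conditional mean is
  E[X_{t+1} | X_t, ...] = c + sum_i phi_i X_{t+1-i}.
Substitute known values:
  E[X_{t+1} | ...] = (0.461) * (4) + (-0.389) * (-8)
                   = 4.9560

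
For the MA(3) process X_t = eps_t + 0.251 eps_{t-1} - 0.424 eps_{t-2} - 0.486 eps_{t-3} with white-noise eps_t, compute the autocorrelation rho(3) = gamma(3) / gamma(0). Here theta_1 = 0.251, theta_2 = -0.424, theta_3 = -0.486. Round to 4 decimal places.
\rho(3) = -0.3286

For an MA(q) process with theta_0 = 1, the autocovariance is
  gamma(k) = sigma^2 * sum_{i=0..q-k} theta_i * theta_{i+k},
and rho(k) = gamma(k) / gamma(0). Sigma^2 cancels.
  numerator   = (1)*(-0.486) = -0.486.
  denominator = (1)^2 + (0.251)^2 + (-0.424)^2 + (-0.486)^2 = 1.478973.
  rho(3) = -0.486 / 1.478973 = -0.3286.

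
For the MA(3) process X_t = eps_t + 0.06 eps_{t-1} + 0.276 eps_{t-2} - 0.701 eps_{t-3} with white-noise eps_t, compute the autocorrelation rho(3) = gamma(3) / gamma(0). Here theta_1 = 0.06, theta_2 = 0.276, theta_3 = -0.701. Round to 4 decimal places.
\rho(3) = -0.4462

For an MA(q) process with theta_0 = 1, the autocovariance is
  gamma(k) = sigma^2 * sum_{i=0..q-k} theta_i * theta_{i+k},
and rho(k) = gamma(k) / gamma(0). Sigma^2 cancels.
  numerator   = (1)*(-0.701) = -0.701.
  denominator = (1)^2 + (0.06)^2 + (0.276)^2 + (-0.701)^2 = 1.571177.
  rho(3) = -0.701 / 1.571177 = -0.4462.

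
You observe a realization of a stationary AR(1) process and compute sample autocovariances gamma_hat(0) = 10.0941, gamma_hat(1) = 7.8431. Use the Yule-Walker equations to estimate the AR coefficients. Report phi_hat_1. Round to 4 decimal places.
\hat\phi_{1} = 0.7770

The Yule-Walker equations for an AR(p) process read, in matrix form,
  Gamma_p phi = r_p,   with   (Gamma_p)_{ij} = gamma(|i - j|),
                       (r_p)_i = gamma(i),   i,j = 1..p.
Substitute the sample gammas (Toeplitz matrix and right-hand side of size 1):
  Gamma_p = [[10.0941]]
  r_p     = [7.8431]
With p = 1 this is the single equation gamma(0) phi_1 = gamma(1):
  phi_hat_1 = gamma(1) / gamma(0) = 7.8431 / 10.0941 = 0.7770.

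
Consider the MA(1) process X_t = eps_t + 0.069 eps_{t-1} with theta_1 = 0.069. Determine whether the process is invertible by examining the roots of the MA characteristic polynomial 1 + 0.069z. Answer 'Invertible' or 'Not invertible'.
\text{Invertible}

The MA(q) characteristic polynomial is P(z) = 1 + 0.069z.
Invertibility requires all roots to lie outside the unit circle, i.e. |z| > 1 for every root.
This is linear in z: 1 + (0.069) z = 0  =>  z = -1/(0.069) = -14.492754,  |z| = 14.492754.
Moduli of all roots: 14.4928.
All moduli strictly greater than 1? Yes.
Verdict: Invertible.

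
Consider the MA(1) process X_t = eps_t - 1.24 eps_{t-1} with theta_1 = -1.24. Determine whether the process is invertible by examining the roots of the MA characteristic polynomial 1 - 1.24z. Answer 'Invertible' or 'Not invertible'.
\text{Not invertible}

The MA(q) characteristic polynomial is P(z) = 1 - 1.24z.
Invertibility requires all roots to lie outside the unit circle, i.e. |z| > 1 for every root.
This is linear in z: 1 + (-1.24) z = 0  =>  z = -1/(-1.24) = 0.806452,  |z| = 0.806452.
Moduli of all roots: 0.8065.
All moduli strictly greater than 1? No.
Verdict: Not invertible.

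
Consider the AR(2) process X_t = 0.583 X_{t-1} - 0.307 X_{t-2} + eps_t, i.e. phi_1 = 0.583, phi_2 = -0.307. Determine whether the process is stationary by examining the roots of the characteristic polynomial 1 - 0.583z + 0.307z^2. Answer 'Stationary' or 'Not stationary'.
\text{Stationary}

The AR(p) characteristic polynomial is P(z) = 1 - 0.583z + 0.307z^2.
Stationarity requires all roots to lie outside the unit circle, i.e. |z| > 1 for every root.
Set 1 + (-0.583) z + (0.307) z^2 = 0, i.e. a z^2 + b z + c = 0 with a = 0.307, b = -0.583, c = 1.
Discriminant D = b^2 - 4ac = (-0.583)^2 - 4*(0.307)*1 = 0.339889 - (1.228) = -0.888111.
D < 0, so the roots are the complex-conjugate pair z = (-b +/- i sqrt(-D)) / (2a) = 0.9495 +/- 1.5348i.
For a conjugate pair |z|^2 = z * conj(z) = (product of roots) = c/a = 1/(0.307) = 3.257329, so |z| = sqrt(3.257329) = 1.8048 for both roots.
Moduli of all roots: 1.8048, 1.8048.
All moduli strictly greater than 1? Yes.
Verdict: Stationary.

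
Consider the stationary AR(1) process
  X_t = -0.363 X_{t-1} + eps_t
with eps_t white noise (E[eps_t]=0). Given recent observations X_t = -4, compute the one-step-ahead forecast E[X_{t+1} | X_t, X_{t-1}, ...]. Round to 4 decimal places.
E[X_{t+1} \mid \mathcal F_t] = 1.4520

For an AR(p) model X_t = c + sum_i phi_i X_{t-i} + eps_t, the
one-step-ahead conditional mean is
  E[X_{t+1} | X_t, ...] = c + sum_i phi_i X_{t+1-i}.
Substitute known values:
  E[X_{t+1} | ...] = (-0.363) * (-4)
                   = 1.4520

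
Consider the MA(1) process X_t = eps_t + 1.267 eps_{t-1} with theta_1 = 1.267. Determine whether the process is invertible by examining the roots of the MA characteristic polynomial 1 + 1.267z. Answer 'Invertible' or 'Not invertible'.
\text{Not invertible}

The MA(q) characteristic polynomial is P(z) = 1 + 1.267z.
Invertibility requires all roots to lie outside the unit circle, i.e. |z| > 1 for every root.
This is linear in z: 1 + (1.267) z = 0  =>  z = -1/(1.267) = -0.789266,  |z| = 0.789266.
Moduli of all roots: 0.7893.
All moduli strictly greater than 1? No.
Verdict: Not invertible.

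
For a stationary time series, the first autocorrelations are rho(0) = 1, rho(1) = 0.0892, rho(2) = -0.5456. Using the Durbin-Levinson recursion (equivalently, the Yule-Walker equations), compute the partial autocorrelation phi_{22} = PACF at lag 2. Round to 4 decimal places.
\phi_{22} = -0.5580

The PACF at lag k is phi_{kk}, the last component of the solution
to the Yule-Walker system G_k phi = r_k where
  (G_k)_{ij} = rho(|i - j|), (r_k)_i = rho(i), i,j = 1..k.
Equivalently, Durbin-Levinson gives phi_{kk} iteratively:
  phi_{11} = rho(1)
  phi_{kk} = [rho(k) - sum_{j=1..k-1} phi_{k-1,j} rho(k-j)]
            / [1 - sum_{j=1..k-1} phi_{k-1,j} rho(j)],
  phi_{k,j} = phi_{k-1,j} - phi_{kk} phi_{k-1,k-j},  j = 1..k-1.
Step k = 1:
  phi_11 = rho(1) = 0.0892.
Step k = 2:
  phi_22 = [rho(2) - phi_11 rho(1)] / [1 - phi_11 rho(1)] = [-0.5456 - (0.0892)(0.0892)] / [1 - (0.0892)(0.0892)]
         = -0.55355664 / 0.99204336 = -0.558.
Therefore phi_{22} = -0.5580.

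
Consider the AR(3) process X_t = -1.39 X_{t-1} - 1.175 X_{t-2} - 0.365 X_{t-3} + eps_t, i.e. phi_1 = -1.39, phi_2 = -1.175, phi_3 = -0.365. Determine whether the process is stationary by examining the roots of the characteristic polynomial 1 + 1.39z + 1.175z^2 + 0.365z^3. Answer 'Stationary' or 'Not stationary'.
\text{Stationary}

The AR(p) characteristic polynomial is P(z) = 1 + 1.39z + 1.175z^2 + 0.365z^3.
Stationarity requires all roots to lie outside the unit circle, i.e. |z| > 1 for every root.
Degree 3: look for a simple real root z0 first, then factor out (1 - z/z0) and solve the remaining quadratic.
Testing z0 = -2: P(-2) = 1 + (1.39)(-2) + (1.175)(-2)^2 + (0.365)(-2)^3
  = 1 + (-2.78) + (4.7) + (-2.92) = 0.  So z_0 = -2 is a root, |z_0| = 2.
Divide out the factor (1 + 0.5 z) = (1 - z/z0) (since 1/z0 = -0.5):
  P(z) = (1 + 0.5 z)(1 + (0.89) z + (0.73) z^2)
  [check: z-coef 0.89 - (-0.5) = 1.39; z^2-coef 0.73 - (-0.5)(0.89) = 1.175; z^3-coef -(-0.5)(0.73) = 0.365.]
Remaining roots from the quadratic factor 1 + (0.89) z + (0.73) z^2:
  Set 1 + (0.89) z + (0.73) z^2 = 0, i.e. a z^2 + b z + c = 0 with a = 0.73, b = 0.89, c = 1.
  Discriminant D = b^2 - 4ac = (0.89)^2 - 4*(0.73)*1 = 0.7921 - (2.92) = -2.1279.
  D < 0, so the roots are the complex-conjugate pair z = (-b +/- i sqrt(-D)) / (2a) = -0.6096 +/- 0.9991i.
  For a conjugate pair |z|^2 = z * conj(z) = (product of roots) = c/a = 1/(0.73) = 1.369863, so |z| = sqrt(1.369863) = 1.1704 for both roots.
Moduli of all roots: 2.0000, 1.1704, 1.1704.
All moduli strictly greater than 1? Yes.
Verdict: Stationary.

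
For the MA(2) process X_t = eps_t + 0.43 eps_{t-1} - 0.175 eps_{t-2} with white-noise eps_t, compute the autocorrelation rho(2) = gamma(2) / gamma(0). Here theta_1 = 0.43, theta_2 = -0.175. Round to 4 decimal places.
\rho(2) = -0.1440

For an MA(q) process with theta_0 = 1, the autocovariance is
  gamma(k) = sigma^2 * sum_{i=0..q-k} theta_i * theta_{i+k},
and rho(k) = gamma(k) / gamma(0). Sigma^2 cancels.
  numerator   = (1)*(-0.175) = -0.175.
  denominator = (1)^2 + (0.43)^2 + (-0.175)^2 = 1.215525.
  rho(2) = -0.175 / 1.215525 = -0.1440.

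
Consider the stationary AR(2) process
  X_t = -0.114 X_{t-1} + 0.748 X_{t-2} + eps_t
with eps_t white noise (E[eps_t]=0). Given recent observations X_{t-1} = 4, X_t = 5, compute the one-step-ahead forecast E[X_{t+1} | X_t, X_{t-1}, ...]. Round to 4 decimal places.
E[X_{t+1} \mid \mathcal F_t] = 2.4220

For an AR(p) model X_t = c + sum_i phi_i X_{t-i} + eps_t, the
one-step-ahead conditional mean is
  E[X_{t+1} | X_t, ...] = c + sum_i phi_i X_{t+1-i}.
Substitute known values:
  E[X_{t+1} | ...] = (-0.114) * (5) + (0.748) * (4)
                   = 2.4220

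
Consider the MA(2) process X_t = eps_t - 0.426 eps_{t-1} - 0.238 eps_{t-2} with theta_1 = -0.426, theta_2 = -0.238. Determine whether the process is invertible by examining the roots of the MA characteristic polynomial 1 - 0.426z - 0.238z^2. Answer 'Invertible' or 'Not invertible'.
\text{Invertible}

The MA(q) characteristic polynomial is P(z) = 1 - 0.426z - 0.238z^2.
Invertibility requires all roots to lie outside the unit circle, i.e. |z| > 1 for every root.
Set 1 + (-0.426) z + (-0.238) z^2 = 0, i.e. a z^2 + b z + c = 0 with a = -0.238, b = -0.426, c = 1.
Discriminant D = b^2 - 4ac = (-0.426)^2 - 4*(-0.238)*1 = 0.181476 - (-0.952) = 1.133476.
D >= 0, so the roots are real: z = (-b +/- sqrt(D)) / (2a) = (0.426 +/- 1.064648) / (-0.476).
  z_1 = (0.426 + 1.064648) / (-0.476) = -3.1316,   |z_1| = 3.1316.
  z_2 = (0.426 - 1.064648) / (-0.476) = 1.3417,   |z_2| = 1.3417.
Moduli of all roots: 3.1316, 1.3417.
All moduli strictly greater than 1? Yes.
Verdict: Invertible.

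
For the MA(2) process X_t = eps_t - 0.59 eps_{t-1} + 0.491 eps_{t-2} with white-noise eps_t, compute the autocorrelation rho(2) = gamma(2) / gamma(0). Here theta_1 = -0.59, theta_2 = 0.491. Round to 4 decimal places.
\rho(2) = 0.3090

For an MA(q) process with theta_0 = 1, the autocovariance is
  gamma(k) = sigma^2 * sum_{i=0..q-k} theta_i * theta_{i+k},
and rho(k) = gamma(k) / gamma(0). Sigma^2 cancels.
  numerator   = (1)*(0.491) = 0.491.
  denominator = (1)^2 + (-0.59)^2 + (0.491)^2 = 1.589181.
  rho(2) = 0.491 / 1.589181 = 0.3090.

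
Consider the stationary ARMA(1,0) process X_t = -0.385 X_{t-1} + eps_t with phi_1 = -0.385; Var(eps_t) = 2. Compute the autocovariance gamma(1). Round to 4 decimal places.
\gamma(1) = -0.9040

Multiply the model equation by X_{t-k} and take expectations. With theta_0 = psi_0 = 1 and psi_j the MA(infinity) weights, this gives
  gamma(k) - sum_i phi_i gamma(k-i) = c_k,
  c_k = sigma^2 * sum_{j=k..q} theta_j psi_{j-k}   (c_k = 0 for k > q),
using gamma(-m) = gamma(m).
Pure AR (q = 0): c_0 = sigma^2 = 2, c_k = 0 for k >= 1.
Equations for k = 0 and k = 1 (AR order 1):
  gamma(0) = phi_1 gamma(1) + c_0
  gamma(1) = phi_1 gamma(0) + c_1
Substituting the second into the first: gamma(0) (1 - phi_1^2) = c_0 + phi_1 c_1, so
  gamma(0) = c_0 / (1 - phi_1^2) = 2 / (1 - (-0.385)^2) = 2 / 0.851775 = 2.348038.
  gamma(1) = phi_1 gamma(0) = (-0.385)(2.348038) = -0.903995.
Therefore gamma(1) = -0.9040 (to 4 decimal places).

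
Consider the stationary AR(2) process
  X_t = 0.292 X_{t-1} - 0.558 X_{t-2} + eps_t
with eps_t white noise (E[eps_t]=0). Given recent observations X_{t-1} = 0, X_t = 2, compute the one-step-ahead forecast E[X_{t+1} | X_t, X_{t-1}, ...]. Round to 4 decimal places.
E[X_{t+1} \mid \mathcal F_t] = 0.5840

For an AR(p) model X_t = c + sum_i phi_i X_{t-i} + eps_t, the
one-step-ahead conditional mean is
  E[X_{t+1} | X_t, ...] = c + sum_i phi_i X_{t+1-i}.
Substitute known values:
  E[X_{t+1} | ...] = (0.292) * (2) + (-0.558) * (0)
                   = 0.5840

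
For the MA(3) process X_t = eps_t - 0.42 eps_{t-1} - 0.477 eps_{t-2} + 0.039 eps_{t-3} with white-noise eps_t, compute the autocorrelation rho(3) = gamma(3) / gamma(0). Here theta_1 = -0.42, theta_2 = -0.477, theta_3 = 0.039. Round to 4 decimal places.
\rho(3) = 0.0277

For an MA(q) process with theta_0 = 1, the autocovariance is
  gamma(k) = sigma^2 * sum_{i=0..q-k} theta_i * theta_{i+k},
and rho(k) = gamma(k) / gamma(0). Sigma^2 cancels.
  numerator   = (1)*(0.039) = 0.039.
  denominator = (1)^2 + (-0.42)^2 + (-0.477)^2 + (0.039)^2 = 1.40545.
  rho(3) = 0.039 / 1.40545 = 0.0277.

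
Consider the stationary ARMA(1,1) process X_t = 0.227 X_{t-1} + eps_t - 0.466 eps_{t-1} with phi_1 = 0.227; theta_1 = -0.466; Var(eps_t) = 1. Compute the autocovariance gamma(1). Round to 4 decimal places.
\gamma(1) = -0.2253

Multiply the model equation by X_{t-k} and take expectations. With theta_0 = psi_0 = 1 and psi_j the MA(infinity) weights, this gives
  gamma(k) - sum_i phi_i gamma(k-i) = c_k,
  c_k = sigma^2 * sum_{j=k..q} theta_j psi_{j-k}   (c_k = 0 for k > q),
using gamma(-m) = gamma(m).
psi-weights needed (psi_j = theta_j + sum_i phi_i psi_{j-i}):
  psi_1 = theta_1 + phi_1 = -0.466 + (0.227) = -0.239
Right-hand sides:
  c_0 = sigma^2 (1 + theta_1 psi_1) = 1 * (1 + (-0.466)(-0.239)) = 1 * 1.111374 = 1.111374
  c_1 = sigma^2 theta_1 = 1 * (-0.466) = -0.466
  c_2 = 0
Equations for k = 0 and k = 1 (AR order 1):
  gamma(0) = phi_1 gamma(1) + c_0
  gamma(1) = phi_1 gamma(0) + c_1
Substituting the second into the first: gamma(0) (1 - phi_1^2) = c_0 + phi_1 c_1, so
  gamma(0) = (c_0 + phi_1 c_1) / (1 - phi_1^2) = (1.111374 + (0.227)(-0.466)) / (1 - (0.227)^2) = 1.005592 / 0.948471 = 1.060224.
  gamma(1) = phi_1 gamma(0) + c_1 = (0.227)(1.060224) + (-0.466) = -0.225329.
Therefore gamma(1) = -0.2253 (to 4 decimal places).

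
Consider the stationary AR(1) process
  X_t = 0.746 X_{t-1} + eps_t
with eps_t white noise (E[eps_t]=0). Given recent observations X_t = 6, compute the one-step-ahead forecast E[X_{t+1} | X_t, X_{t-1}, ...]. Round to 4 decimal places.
E[X_{t+1} \mid \mathcal F_t] = 4.4760

For an AR(p) model X_t = c + sum_i phi_i X_{t-i} + eps_t, the
one-step-ahead conditional mean is
  E[X_{t+1} | X_t, ...] = c + sum_i phi_i X_{t+1-i}.
Substitute known values:
  E[X_{t+1} | ...] = (0.746) * (6)
                   = 4.4760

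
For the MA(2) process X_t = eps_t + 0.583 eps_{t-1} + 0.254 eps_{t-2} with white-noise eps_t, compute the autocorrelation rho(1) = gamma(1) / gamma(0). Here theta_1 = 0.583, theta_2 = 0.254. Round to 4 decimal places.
\rho(1) = 0.5206

For an MA(q) process with theta_0 = 1, the autocovariance is
  gamma(k) = sigma^2 * sum_{i=0..q-k} theta_i * theta_{i+k},
and rho(k) = gamma(k) / gamma(0). Sigma^2 cancels.
  numerator   = (1)*(0.583) + (0.583)*(0.254) = 0.731082.
  denominator = (1)^2 + (0.583)^2 + (0.254)^2 = 1.404405.
  rho(1) = 0.731082 / 1.404405 = 0.5206.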